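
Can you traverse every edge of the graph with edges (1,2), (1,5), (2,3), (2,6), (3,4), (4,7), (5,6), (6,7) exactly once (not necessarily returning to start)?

Step 1: Find the degree of each vertex:
  deg(1) = 2
  deg(2) = 3
  deg(3) = 2
  deg(4) = 2
  deg(5) = 2
  deg(6) = 3
  deg(7) = 2

Step 2: Count vertices with odd degree:
  Odd-degree vertices: 2, 6 (2 total)

Step 3: Apply Euler's theorem:
  - Eulerian circuit exists iff graph is connected and all vertices have even degree
  - Eulerian path exists iff graph is connected and has 0 or 2 odd-degree vertices

Graph is connected with exactly 2 odd-degree vertices (2, 6).
Eulerian path exists (starting and ending at the odd-degree vertices), but no Eulerian circuit.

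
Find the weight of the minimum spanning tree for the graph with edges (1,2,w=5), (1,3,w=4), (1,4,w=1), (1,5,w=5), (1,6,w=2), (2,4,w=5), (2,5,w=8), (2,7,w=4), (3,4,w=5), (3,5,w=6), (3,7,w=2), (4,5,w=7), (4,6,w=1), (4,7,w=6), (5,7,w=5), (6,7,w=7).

Apply Kruskal's algorithm (sort edges by weight, add if no cycle):

Sorted edges by weight:
  (1,4) w=1
  (4,6) w=1
  (1,6) w=2
  (3,7) w=2
  (1,3) w=4
  (2,7) w=4
  (1,2) w=5
  (1,5) w=5
  (2,4) w=5
  (3,4) w=5
  (5,7) w=5
  (3,5) w=6
  (4,7) w=6
  (4,5) w=7
  (6,7) w=7
  (2,5) w=8

Add edge (1,4) w=1 -- no cycle. Running total: 1
Add edge (4,6) w=1 -- no cycle. Running total: 2
Skip edge (1,6) w=2 -- would create cycle
Add edge (3,7) w=2 -- no cycle. Running total: 4
Add edge (1,3) w=4 -- no cycle. Running total: 8
Add edge (2,7) w=4 -- no cycle. Running total: 12
Skip edge (1,2) w=5 -- would create cycle
Add edge (1,5) w=5 -- no cycle. Running total: 17

MST edges: (1,4,w=1), (4,6,w=1), (3,7,w=2), (1,3,w=4), (2,7,w=4), (1,5,w=5)
Total MST weight: 1 + 1 + 2 + 4 + 4 + 5 = 17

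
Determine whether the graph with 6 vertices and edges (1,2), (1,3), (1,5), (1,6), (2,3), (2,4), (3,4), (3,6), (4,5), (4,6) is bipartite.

Step 1: Attempt 2-coloring using BFS:
  Start at vertex 1, assign color 0
  Color vertex 2 with color 1 (neighbor of 1)
  Color vertex 3 with color 1 (neighbor of 1)
  Color vertex 5 with color 1 (neighbor of 1)
  Color vertex 6 with color 1 (neighbor of 1)

Step 2: Conflict found! Vertices 2 and 3 are adjacent but have the same color.
This means the graph contains an odd cycle.

The graph is NOT bipartite.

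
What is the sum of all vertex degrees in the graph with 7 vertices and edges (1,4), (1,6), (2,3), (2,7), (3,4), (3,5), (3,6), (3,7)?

Step 1: Count edges incident to each vertex:
  deg(1) = 2 (neighbors: 4, 6)
  deg(2) = 2 (neighbors: 3, 7)
  deg(3) = 5 (neighbors: 2, 4, 5, 6, 7)
  deg(4) = 2 (neighbors: 1, 3)
  deg(5) = 1 (neighbors: 3)
  deg(6) = 2 (neighbors: 1, 3)
  deg(7) = 2 (neighbors: 2, 3)

Step 2: Sum all degrees:
  2 + 2 + 5 + 2 + 1 + 2 + 2 = 16

Verification: sum of degrees = 2 * |E| = 2 * 8 = 16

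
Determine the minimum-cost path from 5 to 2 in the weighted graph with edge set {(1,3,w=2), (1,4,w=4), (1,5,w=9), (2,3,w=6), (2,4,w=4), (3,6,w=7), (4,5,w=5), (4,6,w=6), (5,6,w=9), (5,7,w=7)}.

Step 1: Build adjacency list with weights:
  1: 3(w=2), 4(w=4), 5(w=9)
  2: 3(w=6), 4(w=4)
  3: 1(w=2), 2(w=6), 6(w=7)
  4: 1(w=4), 2(w=4), 5(w=5), 6(w=6)
  5: 1(w=9), 4(w=5), 6(w=9), 7(w=7)
  6: 3(w=7), 4(w=6), 5(w=9)
  7: 5(w=7)

Step 2: Apply Dijkstra's algorithm from vertex 5:
  Visit vertex 5 (distance=0)
    Update dist[1] = 9
    Update dist[4] = 5
    Update dist[6] = 9
    Update dist[7] = 7
  Visit vertex 4 (distance=5)
    Update dist[2] = 9
  Visit vertex 7 (distance=7)
  Visit vertex 1 (distance=9)
    Update dist[3] = 11
  Visit vertex 2 (distance=9)

Step 3: Shortest path: 5 -> 4 -> 2
Total weight: 5 + 4 = 9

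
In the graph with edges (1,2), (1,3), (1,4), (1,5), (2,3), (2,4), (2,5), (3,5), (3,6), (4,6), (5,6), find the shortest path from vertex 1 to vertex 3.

Step 1: Build adjacency list:
  1: 2, 3, 4, 5
  2: 1, 3, 4, 5
  3: 1, 2, 5, 6
  4: 1, 2, 6
  5: 1, 2, 3, 6
  6: 3, 4, 5

Step 2: BFS from vertex 1 to find shortest path to 3:
  vertex 2 reached at distance 1
  vertex 3 reached at distance 1

Step 3: Shortest path: 1 -> 3
Path length: 1 edge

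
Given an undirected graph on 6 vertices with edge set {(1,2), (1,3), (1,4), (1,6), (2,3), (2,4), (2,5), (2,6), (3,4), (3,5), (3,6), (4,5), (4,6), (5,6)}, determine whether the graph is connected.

Step 1: Build adjacency list from edges:
  1: 2, 3, 4, 6
  2: 1, 3, 4, 5, 6
  3: 1, 2, 4, 5, 6
  4: 1, 2, 3, 5, 6
  5: 2, 3, 4, 6
  6: 1, 2, 3, 4, 5

Step 2: Run BFS/DFS from vertex 1:
  Visited: {1, 2, 3, 4, 6, 5}
  Reached 6 of 6 vertices

Step 3: All 6 vertices reached from vertex 1, so the graph is connected.
Answer: Yes, the graph is connected.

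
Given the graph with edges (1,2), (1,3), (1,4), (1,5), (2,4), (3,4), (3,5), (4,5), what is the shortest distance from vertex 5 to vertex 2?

Step 1: Build adjacency list:
  1: 2, 3, 4, 5
  2: 1, 4
  3: 1, 4, 5
  4: 1, 2, 3, 5
  5: 1, 3, 4

Step 2: BFS from vertex 5 to find shortest path to 2:
  vertex 1 reached at distance 1
  vertex 3 reached at distance 1
  vertex 4 reached at distance 1
  vertex 2 reached at distance 2

Step 3: Shortest path: 5 -> 4 -> 2
Path length: 2 edges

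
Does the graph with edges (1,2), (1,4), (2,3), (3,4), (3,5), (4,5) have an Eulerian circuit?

Step 1: Find the degree of each vertex:
  deg(1) = 2
  deg(2) = 2
  deg(3) = 3
  deg(4) = 3
  deg(5) = 2

Step 2: Count vertices with odd degree:
  Odd-degree vertices: 3, 4 (2 total)

Step 3: Apply Euler's theorem:
  - Eulerian circuit exists iff graph is connected and all vertices have even degree
  - Eulerian path exists iff graph is connected and has 0 or 2 odd-degree vertices

Graph is connected with exactly 2 odd-degree vertices (3, 4).
Eulerian path exists (starting and ending at the odd-degree vertices), but no Eulerian circuit.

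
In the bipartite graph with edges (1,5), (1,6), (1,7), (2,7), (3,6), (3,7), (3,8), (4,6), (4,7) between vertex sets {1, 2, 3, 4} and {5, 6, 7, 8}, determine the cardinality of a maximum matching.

Step 1: List the neighbors of each left vertex:
  1: 5, 6, 7
  2: 7
  3: 6, 7, 8
  4: 6, 7

Step 2: Greedily match left vertices, then look for augmenting paths:
  Match 1 -- 5
  Match 2 -- 7
  Match 3 -- 8
  Match 4 -- 6
  No augmenting path remains.

Step 3: Verify this is maximum:
  Matching size 4 = min(|L|, |R|) = min(4, 4), which is an upper bound, so this matching is maximum.

Maximum matching: {(1,5), (2,7), (3,8), (4,6)}
Size: 4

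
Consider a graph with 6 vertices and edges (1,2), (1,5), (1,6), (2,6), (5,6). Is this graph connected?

Step 1: Build adjacency list from edges:
  1: 2, 5, 6
  2: 1, 6
  3: (none)
  4: (none)
  5: 1, 6
  6: 1, 2, 5

Step 2: Run BFS/DFS from vertex 1:
  Visited: {1, 2, 5, 6}
  Reached 4 of 6 vertices

Step 3: Only 4 of 6 vertices reached. Graph is disconnected.
Connected components: {1, 2, 5, 6}, {3}, {4}
Answer: No, the graph is not connected (3 components).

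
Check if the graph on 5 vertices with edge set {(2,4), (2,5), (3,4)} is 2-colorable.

Step 1: Attempt 2-coloring using BFS:
  Start at vertex 1, assign color 0
  Start new component at vertex 2, assign color 0
  Color vertex 4 with color 1 (neighbor of 2)
  Color vertex 5 with color 1 (neighbor of 2)
  Color vertex 3 with color 0 (neighbor of 4)

Step 2: 2-coloring succeeded. No conflicts found.
  Set A (color 0): {1, 2, 3}
  Set B (color 1): {4, 5}

The graph is bipartite with partition {1, 2, 3}, {4, 5}.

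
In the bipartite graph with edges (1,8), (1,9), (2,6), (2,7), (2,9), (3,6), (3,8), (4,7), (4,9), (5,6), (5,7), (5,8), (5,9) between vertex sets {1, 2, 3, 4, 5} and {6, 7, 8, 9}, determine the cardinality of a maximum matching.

Step 1: List the neighbors of each left vertex:
  1: 8, 9
  2: 6, 7, 9
  3: 6, 8
  4: 7, 9
  5: 6, 7, 8, 9

Step 2: Greedily match left vertices, then look for augmenting paths:
  Match 1 -- 8
  Match 2 -- 6
  Match 4 -- 7
  Match 5 -- 9
  No augmenting path remains.

Step 3: Verify this is maximum:
  Matching size 4 = min(|L|, |R|) = min(5, 4), which is an upper bound, so this matching is maximum.

Maximum matching: {(1,8), (2,6), (4,7), (5,9)}
Size: 4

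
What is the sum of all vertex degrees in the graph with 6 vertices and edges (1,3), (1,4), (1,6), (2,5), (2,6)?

Step 1: Count edges incident to each vertex:
  deg(1) = 3 (neighbors: 3, 4, 6)
  deg(2) = 2 (neighbors: 5, 6)
  deg(3) = 1 (neighbors: 1)
  deg(4) = 1 (neighbors: 1)
  deg(5) = 1 (neighbors: 2)
  deg(6) = 2 (neighbors: 1, 2)

Step 2: Sum all degrees:
  3 + 2 + 1 + 1 + 1 + 2 = 10

Verification: sum of degrees = 2 * |E| = 2 * 5 = 10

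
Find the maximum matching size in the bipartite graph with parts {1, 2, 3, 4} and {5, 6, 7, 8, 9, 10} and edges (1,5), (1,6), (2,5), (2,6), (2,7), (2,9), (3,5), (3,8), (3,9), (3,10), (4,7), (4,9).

Step 1: List the neighbors of each left vertex:
  1: 5, 6
  2: 5, 6, 7, 9
  3: 5, 8, 9, 10
  4: 7, 9

Step 2: Greedily match left vertices, then look for augmenting paths:
  Match 1 -- 5
  Match 2 -- 6
  Match 3 -- 8
  Match 4 -- 7
  No augmenting path remains.

Step 3: Verify this is maximum:
  Matching size 4 = min(|L|, |R|) = min(4, 6), which is an upper bound, so this matching is maximum.

Maximum matching: {(1,5), (2,6), (3,8), (4,7)}
Size: 4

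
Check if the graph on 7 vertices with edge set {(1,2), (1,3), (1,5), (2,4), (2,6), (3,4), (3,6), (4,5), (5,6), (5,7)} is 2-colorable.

Step 1: Attempt 2-coloring using BFS:
  Start at vertex 1, assign color 0
  Color vertex 2 with color 1 (neighbor of 1)
  Color vertex 3 with color 1 (neighbor of 1)
  Color vertex 5 with color 1 (neighbor of 1)
  Color vertex 4 with color 0 (neighbor of 2)
  Color vertex 6 with color 0 (neighbor of 2)
  Color vertex 7 with color 0 (neighbor of 5)

Step 2: 2-coloring succeeded. No conflicts found.
  Set A (color 0): {1, 4, 6, 7}
  Set B (color 1): {2, 3, 5}

The graph is bipartite with partition {1, 4, 6, 7}, {2, 3, 5}.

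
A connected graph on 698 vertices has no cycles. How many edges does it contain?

A tree on n vertices always has exactly n - 1 edges.
For n = 698: edges = 698 - 1 = 697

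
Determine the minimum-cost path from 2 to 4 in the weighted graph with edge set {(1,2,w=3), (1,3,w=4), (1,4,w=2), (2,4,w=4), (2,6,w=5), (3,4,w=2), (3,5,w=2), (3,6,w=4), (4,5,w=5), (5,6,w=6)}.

Step 1: Build adjacency list with weights:
  1: 2(w=3), 3(w=4), 4(w=2)
  2: 1(w=3), 4(w=4), 6(w=5)
  3: 1(w=4), 4(w=2), 5(w=2), 6(w=4)
  4: 1(w=2), 2(w=4), 3(w=2), 5(w=5)
  5: 3(w=2), 4(w=5), 6(w=6)
  6: 2(w=5), 3(w=4), 5(w=6)

Step 2: Apply Dijkstra's algorithm from vertex 2:
  Visit vertex 2 (distance=0)
    Update dist[1] = 3
    Update dist[4] = 4
    Update dist[6] = 5
  Visit vertex 1 (distance=3)
    Update dist[3] = 7
  Visit vertex 4 (distance=4)
    Update dist[3] = 6
    Update dist[5] = 9

Step 3: Shortest path: 2 -> 4
Total weight: 4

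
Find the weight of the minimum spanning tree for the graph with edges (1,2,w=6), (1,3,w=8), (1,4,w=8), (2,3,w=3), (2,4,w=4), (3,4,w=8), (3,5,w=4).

Apply Kruskal's algorithm (sort edges by weight, add if no cycle):

Sorted edges by weight:
  (2,3) w=3
  (2,4) w=4
  (3,5) w=4
  (1,2) w=6
  (1,3) w=8
  (1,4) w=8
  (3,4) w=8

Add edge (2,3) w=3 -- no cycle. Running total: 3
Add edge (2,4) w=4 -- no cycle. Running total: 7
Add edge (3,5) w=4 -- no cycle. Running total: 11
Add edge (1,2) w=6 -- no cycle. Running total: 17

MST edges: (2,3,w=3), (2,4,w=4), (3,5,w=4), (1,2,w=6)
Total MST weight: 3 + 4 + 4 + 6 = 17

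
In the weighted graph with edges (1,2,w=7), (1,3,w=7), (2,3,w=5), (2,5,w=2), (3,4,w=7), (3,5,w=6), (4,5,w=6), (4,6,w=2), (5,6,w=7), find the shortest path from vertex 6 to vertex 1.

Step 1: Build adjacency list with weights:
  1: 2(w=7), 3(w=7)
  2: 1(w=7), 3(w=5), 5(w=2)
  3: 1(w=7), 2(w=5), 4(w=7), 5(w=6)
  4: 3(w=7), 5(w=6), 6(w=2)
  5: 2(w=2), 3(w=6), 4(w=6), 6(w=7)
  6: 4(w=2), 5(w=7)

Step 2: Apply Dijkstra's algorithm from vertex 6:
  Visit vertex 6 (distance=0)
    Update dist[4] = 2
    Update dist[5] = 7
  Visit vertex 4 (distance=2)
    Update dist[3] = 9
  Visit vertex 5 (distance=7)
    Update dist[2] = 9
  Visit vertex 2 (distance=9)
    Update dist[1] = 16
  Visit vertex 3 (distance=9)
  Visit vertex 1 (distance=16)

Step 3: Shortest path: 6 -> 4 -> 3 -> 1
Total weight: 2 + 7 + 7 = 16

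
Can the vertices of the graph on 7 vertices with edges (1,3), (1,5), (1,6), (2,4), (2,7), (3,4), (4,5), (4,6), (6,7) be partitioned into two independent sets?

Step 1: Attempt 2-coloring using BFS:
  Start at vertex 1, assign color 0
  Color vertex 3 with color 1 (neighbor of 1)
  Color vertex 5 with color 1 (neighbor of 1)
  Color vertex 6 with color 1 (neighbor of 1)
  Color vertex 4 with color 0 (neighbor of 3)
  Color vertex 7 with color 0 (neighbor of 6)
  Color vertex 2 with color 1 (neighbor of 4)

Step 2: 2-coloring succeeded. No conflicts found.
  Set A (color 0): {1, 4, 7}
  Set B (color 1): {2, 3, 5, 6}

The graph is bipartite with partition {1, 4, 7}, {2, 3, 5, 6}.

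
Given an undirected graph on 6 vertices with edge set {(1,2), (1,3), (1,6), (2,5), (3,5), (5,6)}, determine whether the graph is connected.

Step 1: Build adjacency list from edges:
  1: 2, 3, 6
  2: 1, 5
  3: 1, 5
  4: (none)
  5: 2, 3, 6
  6: 1, 5

Step 2: Run BFS/DFS from vertex 1:
  Visited: {1, 2, 3, 6, 5}
  Reached 5 of 6 vertices

Step 3: Only 5 of 6 vertices reached. Graph is disconnected.
Connected components: {1, 2, 3, 5, 6}, {4}
Answer: No, the graph is not connected (2 components).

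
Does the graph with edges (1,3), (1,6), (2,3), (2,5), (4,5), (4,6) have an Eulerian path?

Step 1: Find the degree of each vertex:
  deg(1) = 2
  deg(2) = 2
  deg(3) = 2
  deg(4) = 2
  deg(5) = 2
  deg(6) = 2

Step 2: Count vertices with odd degree:
  All vertices have even degree (0 odd-degree vertices)

Step 3: Apply Euler's theorem:
  - Eulerian circuit exists iff graph is connected and all vertices have even degree
  - Eulerian path exists iff graph is connected and has 0 or 2 odd-degree vertices

Graph is connected with 0 odd-degree vertices.
Both Eulerian circuit and Eulerian path exist.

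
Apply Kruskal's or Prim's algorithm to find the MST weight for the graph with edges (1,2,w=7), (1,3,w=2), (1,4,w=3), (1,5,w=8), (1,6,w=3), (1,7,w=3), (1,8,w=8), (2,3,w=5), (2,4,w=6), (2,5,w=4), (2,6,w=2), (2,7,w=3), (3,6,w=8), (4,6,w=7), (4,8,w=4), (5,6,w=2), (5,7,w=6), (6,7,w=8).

Apply Kruskal's algorithm (sort edges by weight, add if no cycle):

Sorted edges by weight:
  (1,3) w=2
  (2,6) w=2
  (5,6) w=2
  (1,4) w=3
  (1,6) w=3
  (1,7) w=3
  (2,7) w=3
  (2,5) w=4
  (4,8) w=4
  (2,3) w=5
  (2,4) w=6
  (5,7) w=6
  (1,2) w=7
  (4,6) w=7
  (1,5) w=8
  (1,8) w=8
  (3,6) w=8
  (6,7) w=8

Add edge (1,3) w=2 -- no cycle. Running total: 2
Add edge (2,6) w=2 -- no cycle. Running total: 4
Add edge (5,6) w=2 -- no cycle. Running total: 6
Add edge (1,4) w=3 -- no cycle. Running total: 9
Add edge (1,6) w=3 -- no cycle. Running total: 12
Add edge (1,7) w=3 -- no cycle. Running total: 15
Skip edge (2,7) w=3 -- would create cycle
Skip edge (2,5) w=4 -- would create cycle
Add edge (4,8) w=4 -- no cycle. Running total: 19

MST edges: (1,3,w=2), (2,6,w=2), (5,6,w=2), (1,4,w=3), (1,6,w=3), (1,7,w=3), (4,8,w=4)
Total MST weight: 2 + 2 + 2 + 3 + 3 + 3 + 4 = 19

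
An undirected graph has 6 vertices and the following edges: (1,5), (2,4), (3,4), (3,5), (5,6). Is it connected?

Step 1: Build adjacency list from edges:
  1: 5
  2: 4
  3: 4, 5
  4: 2, 3
  5: 1, 3, 6
  6: 5

Step 2: Run BFS/DFS from vertex 1:
  Visited: {1, 5, 3, 6, 4, 2}
  Reached 6 of 6 vertices

Step 3: All 6 vertices reached from vertex 1, so the graph is connected.
Answer: Yes, the graph is connected.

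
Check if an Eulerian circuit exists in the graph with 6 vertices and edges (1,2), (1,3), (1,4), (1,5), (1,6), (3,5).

Step 1: Find the degree of each vertex:
  deg(1) = 5
  deg(2) = 1
  deg(3) = 2
  deg(4) = 1
  deg(5) = 2
  deg(6) = 1

Step 2: Count vertices with odd degree:
  Odd-degree vertices: 1, 2, 4, 6 (4 total)

Step 3: Apply Euler's theorem:
  - Eulerian circuit exists iff graph is connected and all vertices have even degree
  - Eulerian path exists iff graph is connected and has 0 or 2 odd-degree vertices

Graph has 4 odd-degree vertices (need 0 or 2).
Neither Eulerian path nor Eulerian circuit exists.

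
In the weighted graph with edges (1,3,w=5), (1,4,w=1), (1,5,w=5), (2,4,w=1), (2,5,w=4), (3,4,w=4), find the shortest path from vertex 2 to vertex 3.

Step 1: Build adjacency list with weights:
  1: 3(w=5), 4(w=1), 5(w=5)
  2: 4(w=1), 5(w=4)
  3: 1(w=5), 4(w=4)
  4: 1(w=1), 2(w=1), 3(w=4)
  5: 1(w=5), 2(w=4)

Step 2: Apply Dijkstra's algorithm from vertex 2:
  Visit vertex 2 (distance=0)
    Update dist[4] = 1
    Update dist[5] = 4
  Visit vertex 4 (distance=1)
    Update dist[1] = 2
    Update dist[3] = 5
  Visit vertex 1 (distance=2)
  Visit vertex 5 (distance=4)
  Visit vertex 3 (distance=5)

Step 3: Shortest path: 2 -> 4 -> 3
Total weight: 1 + 4 = 5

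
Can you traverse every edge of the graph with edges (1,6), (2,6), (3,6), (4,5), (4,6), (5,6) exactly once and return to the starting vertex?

Step 1: Find the degree of each vertex:
  deg(1) = 1
  deg(2) = 1
  deg(3) = 1
  deg(4) = 2
  deg(5) = 2
  deg(6) = 5

Step 2: Count vertices with odd degree:
  Odd-degree vertices: 1, 2, 3, 6 (4 total)

Step 3: Apply Euler's theorem:
  - Eulerian circuit exists iff graph is connected and all vertices have even degree
  - Eulerian path exists iff graph is connected and has 0 or 2 odd-degree vertices

Graph has 4 odd-degree vertices (need 0 or 2).
Neither Eulerian path nor Eulerian circuit exists.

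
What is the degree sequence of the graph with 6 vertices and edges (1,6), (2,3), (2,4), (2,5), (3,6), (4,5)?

Step 1: Count edges incident to each vertex:
  deg(1) = 1 (neighbors: 6)
  deg(2) = 3 (neighbors: 3, 4, 5)
  deg(3) = 2 (neighbors: 2, 6)
  deg(4) = 2 (neighbors: 2, 5)
  deg(5) = 2 (neighbors: 2, 4)
  deg(6) = 2 (neighbors: 1, 3)

Step 2: Sort degrees in non-increasing order:
  Degrees: [1, 3, 2, 2, 2, 2] -> sorted: [3, 2, 2, 2, 2, 1]

Degree sequence: [3, 2, 2, 2, 2, 1]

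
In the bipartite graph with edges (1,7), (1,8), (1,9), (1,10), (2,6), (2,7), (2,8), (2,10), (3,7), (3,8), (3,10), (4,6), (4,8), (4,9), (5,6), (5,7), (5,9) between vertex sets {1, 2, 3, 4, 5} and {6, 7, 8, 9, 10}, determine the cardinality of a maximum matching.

Step 1: List the neighbors of each left vertex:
  1: 7, 8, 9, 10
  2: 6, 7, 8, 10
  3: 7, 8, 10
  4: 6, 8, 9
  5: 6, 7, 9

Step 2: Greedily match left vertices, then look for augmenting paths:
  Match 1 -- 7
  Match 2 -- 10
  Match 3 -- 8
  Match 4 -- 9
  Match 5 -- 6
  No augmenting path remains.

Step 3: Verify this is maximum:
  Matching size 5 = min(|L|, |R|) = min(5, 5), which is an upper bound, so this matching is maximum.

Maximum matching: {(1,7), (2,10), (3,8), (4,9), (5,6)}
Size: 5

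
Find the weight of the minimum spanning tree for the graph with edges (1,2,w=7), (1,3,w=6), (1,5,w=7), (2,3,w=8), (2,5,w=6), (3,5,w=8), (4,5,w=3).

Apply Kruskal's algorithm (sort edges by weight, add if no cycle):

Sorted edges by weight:
  (4,5) w=3
  (1,3) w=6
  (2,5) w=6
  (1,5) w=7
  (1,2) w=7
  (2,3) w=8
  (3,5) w=8

Add edge (4,5) w=3 -- no cycle. Running total: 3
Add edge (1,3) w=6 -- no cycle. Running total: 9
Add edge (2,5) w=6 -- no cycle. Running total: 15
Add edge (1,5) w=7 -- no cycle. Running total: 22

MST edges: (4,5,w=3), (1,3,w=6), (2,5,w=6), (1,5,w=7)
Total MST weight: 3 + 6 + 6 + 7 = 22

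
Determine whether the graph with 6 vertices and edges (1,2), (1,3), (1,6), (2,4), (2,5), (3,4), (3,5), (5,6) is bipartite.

Step 1: Attempt 2-coloring using BFS:
  Start at vertex 1, assign color 0
  Color vertex 2 with color 1 (neighbor of 1)
  Color vertex 3 with color 1 (neighbor of 1)
  Color vertex 6 with color 1 (neighbor of 1)
  Color vertex 4 with color 0 (neighbor of 2)
  Color vertex 5 with color 0 (neighbor of 2)

Step 2: 2-coloring succeeded. No conflicts found.
  Set A (color 0): {1, 4, 5}
  Set B (color 1): {2, 3, 6}

The graph is bipartite with partition {1, 4, 5}, {2, 3, 6}.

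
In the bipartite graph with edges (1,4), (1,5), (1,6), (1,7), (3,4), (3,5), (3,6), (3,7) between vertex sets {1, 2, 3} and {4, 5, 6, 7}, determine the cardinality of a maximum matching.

Step 1: List the neighbors of each left vertex:
  1: 4, 5, 6, 7
  2: (none)
  3: 4, 5, 6, 7

Step 2: Greedily match left vertices, then look for augmenting paths:
  Match 1 -- 4
  Match 3 -- 5
  No augmenting path remains.

Step 3: Verify this is maximum:
  Matching has size 2. The vertex set {1, 3} covers every edge and has size 2; any matching has at most one edge per cover vertex, so 2 is maximum (König's theorem).

Maximum matching: {(1,4), (3,5)}
Size: 2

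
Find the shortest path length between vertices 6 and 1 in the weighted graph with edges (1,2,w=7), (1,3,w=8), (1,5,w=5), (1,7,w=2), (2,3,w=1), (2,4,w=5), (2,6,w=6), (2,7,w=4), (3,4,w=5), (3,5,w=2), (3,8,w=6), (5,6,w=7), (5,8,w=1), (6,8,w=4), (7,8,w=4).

Step 1: Build adjacency list with weights:
  1: 2(w=7), 3(w=8), 5(w=5), 7(w=2)
  2: 1(w=7), 3(w=1), 4(w=5), 6(w=6), 7(w=4)
  3: 1(w=8), 2(w=1), 4(w=5), 5(w=2), 8(w=6)
  4: 2(w=5), 3(w=5)
  5: 1(w=5), 3(w=2), 6(w=7), 8(w=1)
  6: 2(w=6), 5(w=7), 8(w=4)
  7: 1(w=2), 2(w=4), 8(w=4)
  8: 3(w=6), 5(w=1), 6(w=4), 7(w=4)

Step 2: Apply Dijkstra's algorithm from vertex 6:
  Visit vertex 6 (distance=0)
    Update dist[2] = 6
    Update dist[5] = 7
    Update dist[8] = 4
  Visit vertex 8 (distance=4)
    Update dist[3] = 10
    Update dist[5] = 5
    Update dist[7] = 8
  Visit vertex 5 (distance=5)
    Update dist[1] = 10
    Update dist[3] = 7
  Visit vertex 2 (distance=6)
    Update dist[4] = 11
  Visit vertex 3 (distance=7)
  Visit vertex 7 (distance=8)
  Visit vertex 1 (distance=10)

Step 3: Shortest path: 6 -> 8 -> 7 -> 1
Total weight: 4 + 4 + 2 = 10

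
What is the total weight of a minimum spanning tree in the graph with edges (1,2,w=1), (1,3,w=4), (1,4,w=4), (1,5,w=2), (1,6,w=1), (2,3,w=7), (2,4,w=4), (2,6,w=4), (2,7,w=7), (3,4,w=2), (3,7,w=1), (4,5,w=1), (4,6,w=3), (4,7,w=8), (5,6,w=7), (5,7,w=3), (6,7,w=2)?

Apply Kruskal's algorithm (sort edges by weight, add if no cycle):

Sorted edges by weight:
  (1,6) w=1
  (1,2) w=1
  (3,7) w=1
  (4,5) w=1
  (1,5) w=2
  (3,4) w=2
  (6,7) w=2
  (4,6) w=3
  (5,7) w=3
  (1,3) w=4
  (1,4) w=4
  (2,4) w=4
  (2,6) w=4
  (2,7) w=7
  (2,3) w=7
  (5,6) w=7
  (4,7) w=8

Add edge (1,6) w=1 -- no cycle. Running total: 1
Add edge (1,2) w=1 -- no cycle. Running total: 2
Add edge (3,7) w=1 -- no cycle. Running total: 3
Add edge (4,5) w=1 -- no cycle. Running total: 4
Add edge (1,5) w=2 -- no cycle. Running total: 6
Add edge (3,4) w=2 -- no cycle. Running total: 8

MST edges: (1,6,w=1), (1,2,w=1), (3,7,w=1), (4,5,w=1), (1,5,w=2), (3,4,w=2)
Total MST weight: 1 + 1 + 1 + 1 + 2 + 2 = 8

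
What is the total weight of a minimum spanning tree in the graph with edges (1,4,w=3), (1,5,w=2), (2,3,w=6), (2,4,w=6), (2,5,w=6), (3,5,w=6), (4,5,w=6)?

Apply Kruskal's algorithm (sort edges by weight, add if no cycle):

Sorted edges by weight:
  (1,5) w=2
  (1,4) w=3
  (2,5) w=6
  (2,4) w=6
  (2,3) w=6
  (3,5) w=6
  (4,5) w=6

Add edge (1,5) w=2 -- no cycle. Running total: 2
Add edge (1,4) w=3 -- no cycle. Running total: 5
Add edge (2,5) w=6 -- no cycle. Running total: 11
Skip edge (2,4) w=6 -- would create cycle
Add edge (2,3) w=6 -- no cycle. Running total: 17

MST edges: (1,5,w=2), (1,4,w=3), (2,5,w=6), (2,3,w=6)
Total MST weight: 2 + 3 + 6 + 6 = 17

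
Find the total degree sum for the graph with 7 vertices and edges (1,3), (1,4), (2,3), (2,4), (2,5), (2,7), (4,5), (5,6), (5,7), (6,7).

Step 1: Count edges incident to each vertex:
  deg(1) = 2 (neighbors: 3, 4)
  deg(2) = 4 (neighbors: 3, 4, 5, 7)
  deg(3) = 2 (neighbors: 1, 2)
  deg(4) = 3 (neighbors: 1, 2, 5)
  deg(5) = 4 (neighbors: 2, 4, 6, 7)
  deg(6) = 2 (neighbors: 5, 7)
  deg(7) = 3 (neighbors: 2, 5, 6)

Step 2: Sum all degrees:
  2 + 4 + 2 + 3 + 4 + 2 + 3 = 20

Verification: sum of degrees = 2 * |E| = 2 * 10 = 20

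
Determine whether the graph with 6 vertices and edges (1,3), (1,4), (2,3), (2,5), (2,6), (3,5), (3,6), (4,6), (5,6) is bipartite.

Step 1: Attempt 2-coloring using BFS:
  Start at vertex 1, assign color 0
  Color vertex 3 with color 1 (neighbor of 1)
  Color vertex 4 with color 1 (neighbor of 1)
  Color vertex 2 with color 0 (neighbor of 3)
  Color vertex 5 with color 0 (neighbor of 3)
  Color vertex 6 with color 0 (neighbor of 3)

Step 2: Conflict found! Vertices 2 and 5 are adjacent but have the same color.
This means the graph contains an odd cycle.

The graph is NOT bipartite.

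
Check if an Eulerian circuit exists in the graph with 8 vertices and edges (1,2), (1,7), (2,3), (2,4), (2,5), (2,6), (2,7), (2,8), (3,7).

Step 1: Find the degree of each vertex:
  deg(1) = 2
  deg(2) = 7
  deg(3) = 2
  deg(4) = 1
  deg(5) = 1
  deg(6) = 1
  deg(7) = 3
  deg(8) = 1

Step 2: Count vertices with odd degree:
  Odd-degree vertices: 2, 4, 5, 6, 7, 8 (6 total)

Step 3: Apply Euler's theorem:
  - Eulerian circuit exists iff graph is connected and all vertices have even degree
  - Eulerian path exists iff graph is connected and has 0 or 2 odd-degree vertices

Graph has 6 odd-degree vertices (need 0 or 2).
Neither Eulerian path nor Eulerian circuit exists.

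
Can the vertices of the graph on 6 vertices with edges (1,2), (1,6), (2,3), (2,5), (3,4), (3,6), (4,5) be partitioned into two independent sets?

Step 1: Attempt 2-coloring using BFS:
  Start at vertex 1, assign color 0
  Color vertex 2 with color 1 (neighbor of 1)
  Color vertex 6 with color 1 (neighbor of 1)
  Color vertex 3 with color 0 (neighbor of 2)
  Color vertex 5 with color 0 (neighbor of 2)
  Color vertex 4 with color 1 (neighbor of 3)

Step 2: 2-coloring succeeded. No conflicts found.
  Set A (color 0): {1, 3, 5}
  Set B (color 1): {2, 4, 6}

The graph is bipartite with partition {1, 3, 5}, {2, 4, 6}.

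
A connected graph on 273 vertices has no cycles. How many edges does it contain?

A tree on n vertices always has exactly n - 1 edges.
For n = 273: edges = 273 - 1 = 272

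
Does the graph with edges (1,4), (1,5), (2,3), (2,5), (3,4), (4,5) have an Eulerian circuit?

Step 1: Find the degree of each vertex:
  deg(1) = 2
  deg(2) = 2
  deg(3) = 2
  deg(4) = 3
  deg(5) = 3

Step 2: Count vertices with odd degree:
  Odd-degree vertices: 4, 5 (2 total)

Step 3: Apply Euler's theorem:
  - Eulerian circuit exists iff graph is connected and all vertices have even degree
  - Eulerian path exists iff graph is connected and has 0 or 2 odd-degree vertices

Graph is connected with exactly 2 odd-degree vertices (4, 5).
Eulerian path exists (starting and ending at the odd-degree vertices), but no Eulerian circuit.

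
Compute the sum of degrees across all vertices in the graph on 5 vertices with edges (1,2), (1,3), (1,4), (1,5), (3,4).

Step 1: Count edges incident to each vertex:
  deg(1) = 4 (neighbors: 2, 3, 4, 5)
  deg(2) = 1 (neighbors: 1)
  deg(3) = 2 (neighbors: 1, 4)
  deg(4) = 2 (neighbors: 1, 3)
  deg(5) = 1 (neighbors: 1)

Step 2: Sum all degrees:
  4 + 1 + 2 + 2 + 1 = 10

Verification: sum of degrees = 2 * |E| = 2 * 5 = 10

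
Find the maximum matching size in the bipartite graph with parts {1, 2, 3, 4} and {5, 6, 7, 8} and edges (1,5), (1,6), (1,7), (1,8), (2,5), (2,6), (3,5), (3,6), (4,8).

Step 1: List the neighbors of each left vertex:
  1: 5, 6, 7, 8
  2: 5, 6
  3: 5, 6
  4: 8

Step 2: Greedily match left vertices, then look for augmenting paths:
  Match 1 -- 7
  Match 2 -- 6
  Match 3 -- 5
  Match 4 -- 8
  No augmenting path remains.

Step 3: Verify this is maximum:
  Matching size 4 = min(|L|, |R|) = min(4, 4), which is an upper bound, so this matching is maximum.

Maximum matching: {(1,7), (2,6), (3,5), (4,8)}
Size: 4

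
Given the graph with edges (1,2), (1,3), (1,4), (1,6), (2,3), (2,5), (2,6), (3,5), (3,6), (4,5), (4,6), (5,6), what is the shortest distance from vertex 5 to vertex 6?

Step 1: Build adjacency list:
  1: 2, 3, 4, 6
  2: 1, 3, 5, 6
  3: 1, 2, 5, 6
  4: 1, 5, 6
  5: 2, 3, 4, 6
  6: 1, 2, 3, 4, 5

Step 2: BFS from vertex 5 to find shortest path to 6:
  vertex 2 reached at distance 1
  vertex 3 reached at distance 1
  vertex 4 reached at distance 1
  vertex 6 reached at distance 1

Step 3: Shortest path: 5 -> 6
Path length: 1 edge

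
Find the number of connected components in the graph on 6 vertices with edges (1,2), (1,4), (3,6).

Step 1: Build adjacency list from edges:
  1: 2, 4
  2: 1
  3: 6
  4: 1
  5: (none)
  6: 3

Step 2: Run BFS/DFS from vertex 1:
  Visited: {1, 2, 4}
  Reached 3 of 6 vertices

Step 3: Only 3 of 6 vertices reached. Graph is disconnected.
Connected components: {1, 2, 4}, {3, 6}, {5}
Number of connected components: 3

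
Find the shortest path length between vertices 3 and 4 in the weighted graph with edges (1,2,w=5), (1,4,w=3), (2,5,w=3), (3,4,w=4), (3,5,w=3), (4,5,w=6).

Step 1: Build adjacency list with weights:
  1: 2(w=5), 4(w=3)
  2: 1(w=5), 5(w=3)
  3: 4(w=4), 5(w=3)
  4: 1(w=3), 3(w=4), 5(w=6)
  5: 2(w=3), 3(w=3), 4(w=6)

Step 2: Apply Dijkstra's algorithm from vertex 3:
  Visit vertex 3 (distance=0)
    Update dist[4] = 4
    Update dist[5] = 3
  Visit vertex 5 (distance=3)
    Update dist[2] = 6
  Visit vertex 4 (distance=4)
    Update dist[1] = 7

Step 3: Shortest path: 3 -> 4
Total weight: 4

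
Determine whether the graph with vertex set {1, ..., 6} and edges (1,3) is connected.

Step 1: Build adjacency list from edges:
  1: 3
  2: (none)
  3: 1
  4: (none)
  5: (none)
  6: (none)

Step 2: Run BFS/DFS from vertex 1:
  Visited: {1, 3}
  Reached 2 of 6 vertices

Step 3: Only 2 of 6 vertices reached. Graph is disconnected.
Connected components: {1, 3}, {2}, {4}, {5}, {6}
Answer: No, the graph is not connected (5 components).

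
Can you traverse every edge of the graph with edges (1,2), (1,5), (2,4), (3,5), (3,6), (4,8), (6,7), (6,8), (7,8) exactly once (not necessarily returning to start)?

Step 1: Find the degree of each vertex:
  deg(1) = 2
  deg(2) = 2
  deg(3) = 2
  deg(4) = 2
  deg(5) = 2
  deg(6) = 3
  deg(7) = 2
  deg(8) = 3

Step 2: Count vertices with odd degree:
  Odd-degree vertices: 6, 8 (2 total)

Step 3: Apply Euler's theorem:
  - Eulerian circuit exists iff graph is connected and all vertices have even degree
  - Eulerian path exists iff graph is connected and has 0 or 2 odd-degree vertices

Graph is connected with exactly 2 odd-degree vertices (6, 8).
Eulerian path exists (starting and ending at the odd-degree vertices), but no Eulerian circuit.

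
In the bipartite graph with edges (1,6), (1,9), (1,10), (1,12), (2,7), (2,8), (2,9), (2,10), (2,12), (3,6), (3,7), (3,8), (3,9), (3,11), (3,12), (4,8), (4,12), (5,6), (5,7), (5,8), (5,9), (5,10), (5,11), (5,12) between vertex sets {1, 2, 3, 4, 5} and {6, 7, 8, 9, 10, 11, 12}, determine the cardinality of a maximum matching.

Step 1: List the neighbors of each left vertex:
  1: 6, 9, 10, 12
  2: 7, 8, 9, 10, 12
  3: 6, 7, 8, 9, 11, 12
  4: 8, 12
  5: 6, 7, 8, 9, 10, 11, 12

Step 2: Greedily match left vertices, then look for augmenting paths:
  Match 1 -- 6
  Match 2 -- 7
  Match 3 -- 8
  Match 4 -- 12
  Match 5 -- 9
  No augmenting path remains.

Step 3: Verify this is maximum:
  Matching size 5 = min(|L|, |R|) = min(5, 7), which is an upper bound, so this matching is maximum.

Maximum matching: {(1,6), (2,7), (3,8), (4,12), (5,9)}
Size: 5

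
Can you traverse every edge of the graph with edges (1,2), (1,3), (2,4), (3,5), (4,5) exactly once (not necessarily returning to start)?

Step 1: Find the degree of each vertex:
  deg(1) = 2
  deg(2) = 2
  deg(3) = 2
  deg(4) = 2
  deg(5) = 2

Step 2: Count vertices with odd degree:
  All vertices have even degree (0 odd-degree vertices)

Step 3: Apply Euler's theorem:
  - Eulerian circuit exists iff graph is connected and all vertices have even degree
  - Eulerian path exists iff graph is connected and has 0 or 2 odd-degree vertices

Graph is connected with 0 odd-degree vertices.
Both Eulerian circuit and Eulerian path exist.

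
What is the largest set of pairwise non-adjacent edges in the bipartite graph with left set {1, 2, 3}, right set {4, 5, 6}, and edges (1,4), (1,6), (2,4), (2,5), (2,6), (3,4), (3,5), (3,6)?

Step 1: List the neighbors of each left vertex:
  1: 4, 6
  2: 4, 5, 6
  3: 4, 5, 6

Step 2: Greedily match left vertices, then look for augmenting paths:
  Match 1 -- 4
  Match 2 -- 5
  Match 3 -- 6
  No augmenting path remains.

Step 3: Verify this is maximum:
  Matching size 3 = min(|L|, |R|) = min(3, 3), which is an upper bound, so this matching is maximum.

Maximum matching: {(1,4), (2,5), (3,6)}
Size: 3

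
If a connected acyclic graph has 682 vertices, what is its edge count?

A tree on n vertices always has exactly n - 1 edges.
For n = 682: edges = 682 - 1 = 681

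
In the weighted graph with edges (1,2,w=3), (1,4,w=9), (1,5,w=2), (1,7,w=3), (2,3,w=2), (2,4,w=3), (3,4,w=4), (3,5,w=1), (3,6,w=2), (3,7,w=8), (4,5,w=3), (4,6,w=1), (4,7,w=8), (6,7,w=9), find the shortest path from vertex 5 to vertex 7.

Step 1: Build adjacency list with weights:
  1: 2(w=3), 4(w=9), 5(w=2), 7(w=3)
  2: 1(w=3), 3(w=2), 4(w=3)
  3: 2(w=2), 4(w=4), 5(w=1), 6(w=2), 7(w=8)
  4: 1(w=9), 2(w=3), 3(w=4), 5(w=3), 6(w=1), 7(w=8)
  5: 1(w=2), 3(w=1), 4(w=3)
  6: 3(w=2), 4(w=1), 7(w=9)
  7: 1(w=3), 3(w=8), 4(w=8), 6(w=9)

Step 2: Apply Dijkstra's algorithm from vertex 5:
  Visit vertex 5 (distance=0)
    Update dist[1] = 2
    Update dist[3] = 1
    Update dist[4] = 3
  Visit vertex 3 (distance=1)
    Update dist[2] = 3
    Update dist[6] = 3
    Update dist[7] = 9
  Visit vertex 1 (distance=2)
    Update dist[7] = 5
  Visit vertex 2 (distance=3)
  Visit vertex 4 (distance=3)
  Visit vertex 6 (distance=3)
  Visit vertex 7 (distance=5)

Step 3: Shortest path: 5 -> 1 -> 7
Total weight: 2 + 3 = 5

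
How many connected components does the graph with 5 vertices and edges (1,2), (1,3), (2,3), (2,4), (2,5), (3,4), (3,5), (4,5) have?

Step 1: Build adjacency list from edges:
  1: 2, 3
  2: 1, 3, 4, 5
  3: 1, 2, 4, 5
  4: 2, 3, 5
  5: 2, 3, 4

Step 2: Run BFS/DFS from vertex 1:
  Visited: {1, 2, 3, 4, 5}
  Reached 5 of 5 vertices

Step 3: All 5 vertices reached from vertex 1, so the graph is connected.
Number of connected components: 1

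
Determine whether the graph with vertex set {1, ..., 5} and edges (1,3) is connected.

Step 1: Build adjacency list from edges:
  1: 3
  2: (none)
  3: 1
  4: (none)
  5: (none)

Step 2: Run BFS/DFS from vertex 1:
  Visited: {1, 3}
  Reached 2 of 5 vertices

Step 3: Only 2 of 5 vertices reached. Graph is disconnected.
Connected components: {1, 3}, {2}, {4}, {5}
Answer: No, the graph is not connected (4 components).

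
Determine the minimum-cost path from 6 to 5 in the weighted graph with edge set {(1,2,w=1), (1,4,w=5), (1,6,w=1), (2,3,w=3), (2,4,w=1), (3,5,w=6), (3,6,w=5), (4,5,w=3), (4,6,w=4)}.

Step 1: Build adjacency list with weights:
  1: 2(w=1), 4(w=5), 6(w=1)
  2: 1(w=1), 3(w=3), 4(w=1)
  3: 2(w=3), 5(w=6), 6(w=5)
  4: 1(w=5), 2(w=1), 5(w=3), 6(w=4)
  5: 3(w=6), 4(w=3)
  6: 1(w=1), 3(w=5), 4(w=4)

Step 2: Apply Dijkstra's algorithm from vertex 6:
  Visit vertex 6 (distance=0)
    Update dist[1] = 1
    Update dist[3] = 5
    Update dist[4] = 4
  Visit vertex 1 (distance=1)
    Update dist[2] = 2
  Visit vertex 2 (distance=2)
    Update dist[4] = 3
  Visit vertex 4 (distance=3)
    Update dist[5] = 6
  Visit vertex 3 (distance=5)
  Visit vertex 5 (distance=6)

Step 3: Shortest path: 6 -> 1 -> 2 -> 4 -> 5
Total weight: 1 + 1 + 1 + 3 = 6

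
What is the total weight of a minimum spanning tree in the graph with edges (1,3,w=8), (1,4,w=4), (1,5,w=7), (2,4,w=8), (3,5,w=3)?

Apply Kruskal's algorithm (sort edges by weight, add if no cycle):

Sorted edges by weight:
  (3,5) w=3
  (1,4) w=4
  (1,5) w=7
  (1,3) w=8
  (2,4) w=8

Add edge (3,5) w=3 -- no cycle. Running total: 3
Add edge (1,4) w=4 -- no cycle. Running total: 7
Add edge (1,5) w=7 -- no cycle. Running total: 14
Skip edge (1,3) w=8 -- would create cycle
Add edge (2,4) w=8 -- no cycle. Running total: 22

MST edges: (3,5,w=3), (1,4,w=4), (1,5,w=7), (2,4,w=8)
Total MST weight: 3 + 4 + 7 + 8 = 22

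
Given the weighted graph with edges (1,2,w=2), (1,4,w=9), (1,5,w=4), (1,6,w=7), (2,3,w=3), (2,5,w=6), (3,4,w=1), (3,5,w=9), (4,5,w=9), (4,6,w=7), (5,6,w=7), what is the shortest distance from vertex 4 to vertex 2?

Step 1: Build adjacency list with weights:
  1: 2(w=2), 4(w=9), 5(w=4), 6(w=7)
  2: 1(w=2), 3(w=3), 5(w=6)
  3: 2(w=3), 4(w=1), 5(w=9)
  4: 1(w=9), 3(w=1), 5(w=9), 6(w=7)
  5: 1(w=4), 2(w=6), 3(w=9), 4(w=9), 6(w=7)
  6: 1(w=7), 4(w=7), 5(w=7)

Step 2: Apply Dijkstra's algorithm from vertex 4:
  Visit vertex 4 (distance=0)
    Update dist[1] = 9
    Update dist[3] = 1
    Update dist[5] = 9
    Update dist[6] = 7
  Visit vertex 3 (distance=1)
    Update dist[2] = 4
  Visit vertex 2 (distance=4)
    Update dist[1] = 6

Step 3: Shortest path: 4 -> 3 -> 2
Total weight: 1 + 3 = 4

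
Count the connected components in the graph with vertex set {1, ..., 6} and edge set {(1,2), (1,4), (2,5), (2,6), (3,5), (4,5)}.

Step 1: Build adjacency list from edges:
  1: 2, 4
  2: 1, 5, 6
  3: 5
  4: 1, 5
  5: 2, 3, 4
  6: 2

Step 2: Run BFS/DFS from vertex 1:
  Visited: {1, 2, 4, 5, 6, 3}
  Reached 6 of 6 vertices

Step 3: All 6 vertices reached from vertex 1, so the graph is connected.
Number of connected components: 1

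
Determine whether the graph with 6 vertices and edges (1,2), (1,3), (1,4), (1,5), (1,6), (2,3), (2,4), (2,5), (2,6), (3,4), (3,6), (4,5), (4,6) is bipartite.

Step 1: Attempt 2-coloring using BFS:
  Start at vertex 1, assign color 0
  Color vertex 2 with color 1 (neighbor of 1)
  Color vertex 3 with color 1 (neighbor of 1)
  Color vertex 4 with color 1 (neighbor of 1)
  Color vertex 5 with color 1 (neighbor of 1)
  Color vertex 6 with color 1 (neighbor of 1)

Step 2: Conflict found! Vertices 2 and 3 are adjacent but have the same color.
This means the graph contains an odd cycle.

The graph is NOT bipartite.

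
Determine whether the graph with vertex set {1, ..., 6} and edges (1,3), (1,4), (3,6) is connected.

Step 1: Build adjacency list from edges:
  1: 3, 4
  2: (none)
  3: 1, 6
  4: 1
  5: (none)
  6: 3

Step 2: Run BFS/DFS from vertex 1:
  Visited: {1, 3, 4, 6}
  Reached 4 of 6 vertices

Step 3: Only 4 of 6 vertices reached. Graph is disconnected.
Connected components: {1, 3, 4, 6}, {2}, {5}
Answer: No, the graph is not connected (3 components).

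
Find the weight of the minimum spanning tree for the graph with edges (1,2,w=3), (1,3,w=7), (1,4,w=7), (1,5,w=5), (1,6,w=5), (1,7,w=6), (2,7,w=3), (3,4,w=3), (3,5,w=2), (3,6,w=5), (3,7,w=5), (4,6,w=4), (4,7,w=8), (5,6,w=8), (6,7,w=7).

Apply Kruskal's algorithm (sort edges by weight, add if no cycle):

Sorted edges by weight:
  (3,5) w=2
  (1,2) w=3
  (2,7) w=3
  (3,4) w=3
  (4,6) w=4
  (1,5) w=5
  (1,6) w=5
  (3,7) w=5
  (3,6) w=5
  (1,7) w=6
  (1,3) w=7
  (1,4) w=7
  (6,7) w=7
  (4,7) w=8
  (5,6) w=8

Add edge (3,5) w=2 -- no cycle. Running total: 2
Add edge (1,2) w=3 -- no cycle. Running total: 5
Add edge (2,7) w=3 -- no cycle. Running total: 8
Add edge (3,4) w=3 -- no cycle. Running total: 11
Add edge (4,6) w=4 -- no cycle. Running total: 15
Add edge (1,5) w=5 -- no cycle. Running total: 20

MST edges: (3,5,w=2), (1,2,w=3), (2,7,w=3), (3,4,w=3), (4,6,w=4), (1,5,w=5)
Total MST weight: 2 + 3 + 3 + 3 + 4 + 5 = 20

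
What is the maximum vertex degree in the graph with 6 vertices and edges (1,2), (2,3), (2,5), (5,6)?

Step 1: Count edges incident to each vertex:
  deg(1) = 1 (neighbors: 2)
  deg(2) = 3 (neighbors: 1, 3, 5)
  deg(3) = 1 (neighbors: 2)
  deg(4) = 0 (neighbors: none)
  deg(5) = 2 (neighbors: 2, 6)
  deg(6) = 1 (neighbors: 5)

Step 2: Find maximum:
  max(1, 3, 1, 0, 2, 1) = 3 (vertex 2)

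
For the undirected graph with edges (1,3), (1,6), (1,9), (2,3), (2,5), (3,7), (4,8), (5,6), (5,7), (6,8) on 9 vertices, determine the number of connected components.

Step 1: Build adjacency list from edges:
  1: 3, 6, 9
  2: 3, 5
  3: 1, 2, 7
  4: 8
  5: 2, 6, 7
  6: 1, 5, 8
  7: 3, 5
  8: 4, 6
  9: 1

Step 2: Run BFS/DFS from vertex 1:
  Visited: {1, 3, 6, 9, 2, 7, 5, 8, 4}
  Reached 9 of 9 vertices

Step 3: All 9 vertices reached from vertex 1, so the graph is connected.
Number of connected components: 1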